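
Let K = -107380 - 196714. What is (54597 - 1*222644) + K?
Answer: -472141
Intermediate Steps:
K = -304094
(54597 - 1*222644) + K = (54597 - 1*222644) - 304094 = (54597 - 222644) - 304094 = -168047 - 304094 = -472141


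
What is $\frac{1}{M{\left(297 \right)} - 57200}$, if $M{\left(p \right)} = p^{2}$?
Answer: $\frac{1}{31009} \approx 3.2249 \cdot 10^{-5}$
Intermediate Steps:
$\frac{1}{M{\left(297 \right)} - 57200} = \frac{1}{297^{2} - 57200} = \frac{1}{88209 - 57200} = \frac{1}{31009}$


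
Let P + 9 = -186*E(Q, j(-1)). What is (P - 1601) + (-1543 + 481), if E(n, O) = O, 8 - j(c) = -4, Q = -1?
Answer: -4904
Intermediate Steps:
j(c) = 12 (j(c) = 8 - 1*(-4) = 8 + 4 = 12)
P = -2241 (P = -9 - 186*12 = -9 - 2232 = -2241)
(P - 1601) + (-1543 + 481) = (-2241 - 1601) + (-1543 + 481) = -3842 - 1062 = -4904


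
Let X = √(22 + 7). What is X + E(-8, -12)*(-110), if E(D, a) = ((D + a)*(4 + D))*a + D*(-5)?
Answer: 101200 + √29 ≈ 1.0121e+5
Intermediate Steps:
X = √29 ≈ 5.3852
E(D, a) = -5*D + a*(4 + D)*(D + a) (E(D, a) = ((4 + D)*(D + a))*a - 5*D = a*(4 + D)*(D + a) - 5*D = -5*D + a*(4 + D)*(D + a))
X + E(-8, -12)*(-110) = √29 + (-5*(-8) + 4*(-12)² - 8*(-12)² - 12*(-8)² + 4*(-8)*(-12))*(-110) = √29 + (40 + 4*144 - 8*144 - 12*64 + 384)*(-110) = √29 + (40 + 576 - 1152 - 768 + 384)*(-110) = √29 - 920*(-110) = √29 + 101200 = 101200 + √29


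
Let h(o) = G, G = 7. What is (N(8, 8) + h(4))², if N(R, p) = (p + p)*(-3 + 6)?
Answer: 3025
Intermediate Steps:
h(o) = 7
N(R, p) = 6*p (N(R, p) = (2*p)*3 = 6*p)
(N(8, 8) + h(4))² = (6*8 + 7)² = (48 + 7)² = 55² = 3025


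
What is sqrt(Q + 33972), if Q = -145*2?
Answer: sqrt(33682) ≈ 183.53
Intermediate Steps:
Q = -290
sqrt(Q + 33972) = sqrt(-290 + 33972) = sqrt(33682)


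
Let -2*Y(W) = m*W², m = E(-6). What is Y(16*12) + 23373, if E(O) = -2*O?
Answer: -197811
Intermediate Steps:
m = 12 (m = -2*(-6) = 12)
Y(W) = -6*W²
Y(16*12) + 23373 = -6*(16*12)² + 23373 = -6*192² + 23373 = -6*36864 + 23373 = -221184 + 23373 = -197811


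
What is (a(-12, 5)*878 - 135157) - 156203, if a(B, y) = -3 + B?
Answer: -304530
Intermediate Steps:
(a(-12, 5)*878 - 135157) - 156203 = ((-3 - 12)*878 - 135157) - 156203 = (-15*878 - 135157) - 156203 = (-13170 - 135157) - 156203 = -148327 - 156203 = -304530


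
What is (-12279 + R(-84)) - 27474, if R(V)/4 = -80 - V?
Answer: -39737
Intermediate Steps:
R(V) = -320 - 4*V (R(V) = 4*(-80 - V) = -320 - 4*V)
(-12279 + R(-84)) - 27474 = (-12279 + (-320 - 4*(-84))) - 27474 = (-12279 + (-320 + 336)) - 27474 = (-12279 + 16) - 27474 = -12263 - 27474 = -39737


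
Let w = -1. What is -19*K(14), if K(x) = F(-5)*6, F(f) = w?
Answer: 114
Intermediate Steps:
F(f) = -1
K(x) = -6 (K(x) = -1*6 = -6)
-19*K(14) = -19*(-6) = 114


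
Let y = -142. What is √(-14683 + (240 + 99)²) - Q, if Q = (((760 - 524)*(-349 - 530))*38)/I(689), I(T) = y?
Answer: -3941436/71 + √100238 ≈ -55197.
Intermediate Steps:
I(T) = -142
Q = 3941436/71 (Q = (((760 - 524)*(-349 - 530))*38)/(-142) = ((236*(-879))*38)*(-1/142) = -207444*38*(-1/142) = -7882872*(-1/142) = 3941436/71 ≈ 55513.)
√(-14683 + (240 + 99)²) - Q = √(-14683 + (240 + 99)²) - 1*3941436/71 = √(-14683 + 339²) - 3941436/71 = √(-14683 + 114921) - 3941436/71 = √100238 - 3941436/71 = -3941436/71 + √100238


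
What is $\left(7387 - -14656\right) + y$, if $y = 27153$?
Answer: $49196$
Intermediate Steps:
$\left(7387 - -14656\right) + y = \left(7387 - -14656\right) + 27153 = \left(7387 + 14656\right) + 27153 = 22043 + 27153 = 49196$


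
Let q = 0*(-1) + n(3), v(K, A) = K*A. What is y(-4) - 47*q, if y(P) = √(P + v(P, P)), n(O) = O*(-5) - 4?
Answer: 893 + 2*√3 ≈ 896.46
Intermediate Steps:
n(O) = -4 - 5*O (n(O) = -5*O - 4 = -4 - 5*O)
v(K, A) = A*K
q = -19 (q = 0*(-1) + (-4 - 5*3) = 0 + (-4 - 15) = 0 - 19 = -19)
y(P) = √(P + P²) (y(P) = √(P + P*P) = √(P + P²))
y(-4) - 47*q = √(-4*(1 - 4)) - 47*(-19) = √(-4*(-3)) + 893 = √12 + 893 = 2*√3 + 893 = 893 + 2*√3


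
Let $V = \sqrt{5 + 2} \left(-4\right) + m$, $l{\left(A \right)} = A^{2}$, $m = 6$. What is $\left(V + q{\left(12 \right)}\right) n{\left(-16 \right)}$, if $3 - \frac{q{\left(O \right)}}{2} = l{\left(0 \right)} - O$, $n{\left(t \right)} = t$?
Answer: $-576 + 64 \sqrt{7} \approx -406.67$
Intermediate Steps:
$V = 6 - 4 \sqrt{7}$ ($V = \sqrt{5 + 2} \left(-4\right) + 6 = \sqrt{7} \left(-4\right) + 6 = - 4 \sqrt{7} + 6 = 6 - 4 \sqrt{7} \approx -4.583$)
$q{\left(O \right)} = 6 + 2 O$ ($q{\left(O \right)} = 6 - 2 \left(0^{2} - O\right) = 6 - 2 \left(0 - O\right) = 6 - 2 \left(- O\right) = 6 + 2 O$)
$\left(V + q{\left(12 \right)}\right) n{\left(-16 \right)} = \left(\left(6 - 4 \sqrt{7}\right) + \left(6 + 2 \cdot 12\right)\right) \left(-16\right) = \left(\left(6 - 4 \sqrt{7}\right) + \left(6 + 24\right)\right) \left(-16\right) = \left(\left(6 - 4 \sqrt{7}\right) + 30\right) \left(-16\right) = \left(36 - 4 \sqrt{7}\right) \left(-16\right) = -576 + 64 \sqrt{7}$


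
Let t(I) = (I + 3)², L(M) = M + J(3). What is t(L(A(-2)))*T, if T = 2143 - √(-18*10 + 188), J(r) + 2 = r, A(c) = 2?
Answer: 77148 - 72*√2 ≈ 77046.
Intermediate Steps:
J(r) = -2 + r
L(M) = 1 + M (L(M) = M + (-2 + 3) = M + 1 = 1 + M)
t(I) = (3 + I)²
T = 2143 - 2*√2 (T = 2143 - √(-180 + 188) = 2143 - √8 = 2143 - 2*√2 ≈ 2140.2)
t(L(A(-2)))*T = (3 + (1 + 2))²*(2143 - 2*√2) = (3 + 3)²*(2143 - 2*√2) = 6²*(2143 - 2*√2) = 36*(2143 - 2*√2) = 77148 - 72*√2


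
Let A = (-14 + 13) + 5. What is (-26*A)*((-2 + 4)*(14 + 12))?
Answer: -5408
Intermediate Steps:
A = 4 (A = -1 + 5 = 4)
(-26*A)*((-2 + 4)*(14 + 12)) = (-26*4)*((-2 + 4)*(14 + 12)) = -208*26 = -104*52 = -5408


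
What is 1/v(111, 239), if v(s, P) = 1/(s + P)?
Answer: 350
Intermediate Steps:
v(s, P) = 1/(P + s)
1/v(111, 239) = 1/(1/(239 + 111)) = 1/(1/350) = 350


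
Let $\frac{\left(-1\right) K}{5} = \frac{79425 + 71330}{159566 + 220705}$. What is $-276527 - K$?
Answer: $- \frac{105154445042}{380271} \approx -2.7653 \cdot 10^{5}$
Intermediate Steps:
$K = - \frac{753775}{380271}$ ($K = - 5 \frac{79425 + 71330}{159566 + 220705} = - 5 \cdot \frac{150755}{380271} = - 5 \cdot 150755 \cdot \frac{1}{380271} = \left(-5\right) \frac{150755}{380271} = - \frac{753775}{380271} \approx -1.9822$)
$-276527 - K = -276527 - - \frac{753775}{380271} = -276527 + \frac{753775}{380271} = - \frac{105154445042}{380271}$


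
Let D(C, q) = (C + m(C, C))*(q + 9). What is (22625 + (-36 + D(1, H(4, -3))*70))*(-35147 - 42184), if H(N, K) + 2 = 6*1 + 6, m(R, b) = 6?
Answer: -2466781569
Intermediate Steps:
H(N, K) = 10 (H(N, K) = -2 + (6*1 + 6) = -2 + (6 + 6) = -2 + 12 = 10)
D(C, q) = (6 + C)*(9 + q) (D(C, q) = (C + 6)*(q + 9) = (6 + C)*(9 + q))
(22625 + (-36 + D(1, H(4, -3))*70))*(-35147 - 42184) = (22625 + (-36 + (54 + 6*10 + 9*1 + 1*10)*70))*(-35147 - 42184) = (22625 + (-36 + (54 + 60 + 9 + 10)*70))*(-77331) = (22625 + (-36 + 133*70))*(-77331) = (22625 + (-36 + 9310))*(-77331) = (22625 + 9274)*(-77331) = 31899*(-77331) = -2466781569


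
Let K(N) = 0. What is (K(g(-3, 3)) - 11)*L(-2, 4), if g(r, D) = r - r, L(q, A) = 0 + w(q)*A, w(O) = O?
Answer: 88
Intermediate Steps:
L(q, A) = A*q (L(q, A) = 0 + q*A = 0 + A*q = A*q)
g(r, D) = 0
(K(g(-3, 3)) - 11)*L(-2, 4) = (0 - 11)*(4*(-2)) = -11*(-8) = 88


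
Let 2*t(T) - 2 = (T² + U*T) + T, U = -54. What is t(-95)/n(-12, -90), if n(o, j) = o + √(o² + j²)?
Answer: 7031/675 + 7031*√229/1350 ≈ 89.230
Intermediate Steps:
t(T) = 1 + T²/2 - 53*T/2 (t(T) = 1 + ((T² - 54*T) + T)/2 = 1 + (T² - 53*T)/2 = 1 + (T²/2 - 53*T/2) = 1 + T²/2 - 53*T/2)
n(o, j) = o + √(j² + o²)
t(-95)/n(-12, -90) = (1 + (½)*(-95)² - 53/2*(-95))/(-12 + √((-90)² + (-12)²)) = (1 + (½)*9025 + 5035/2)/(-12 + √(8100 + 144)) = (1 + 9025/2 + 5035/2)/(-12 + √8244) = 7031/(-12 + 6*√229)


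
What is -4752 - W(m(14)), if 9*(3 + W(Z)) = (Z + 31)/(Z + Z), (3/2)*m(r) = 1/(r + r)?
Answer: -86785/18 ≈ -4821.4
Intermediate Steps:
m(r) = 1/(3*r) (m(r) = 2/(3*(r + r)) = 2/(3*((2*r))) = 2*(1/(2*r))/3 = 1/(3*r))
W(Z) = -3 + (31 + Z)/(18*Z) (W(Z) = -3 + ((Z + 31)/(Z + Z))/9 = -3 + ((31 + Z)/((2*Z)))/9 = -3 + ((31 + Z)*(1/(2*Z)))/9 = -3 + ((31 + Z)/(2*Z))/9 = -3 + (31 + Z)/(18*Z))
-4752 - W(m(14)) = -4752 - (31 - 53/(3*14))/(18*((1/3)/14)) = -4752 - (31 - 53/(3*14))/(18*((1/3)*(1/14))) = -4752 - (31 - 53*1/42)/(18*1/42) = -4752 - 42*(31 - 53/42)/18 = -4752 - 42*1249/(18*42) = -4752 - 1*1249/18 = -4752 - 1249/18 = -86785/18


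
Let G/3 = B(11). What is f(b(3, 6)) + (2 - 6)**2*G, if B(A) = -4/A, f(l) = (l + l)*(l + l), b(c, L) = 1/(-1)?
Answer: -148/11 ≈ -13.455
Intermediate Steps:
b(c, L) = -1
f(l) = 4*l**2 (f(l) = (2*l)*(2*l) = 4*l**2)
G = -12/11 (G = 3*(-4/11) = -12/11 ≈ -1.0909)
f(b(3, 6)) + (2 - 6)**2*G = 4*(-1)**2 + (2 - 6)**2*(-12/11) = 4*1 + (-4)**2*(-12/11) = 4 + 16*(-12/11) = 4 - 192/11 = -148/11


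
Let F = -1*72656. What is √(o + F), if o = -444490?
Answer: 7*I*√10554 ≈ 719.13*I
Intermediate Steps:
F = -72656
√(o + F) = √(-444490 - 72656) = √(-517146) = 7*I*√10554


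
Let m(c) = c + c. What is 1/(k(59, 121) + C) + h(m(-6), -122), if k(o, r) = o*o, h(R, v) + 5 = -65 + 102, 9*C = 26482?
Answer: 1849961/57811 ≈ 32.000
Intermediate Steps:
m(c) = 2*c
C = 26482/9 (C = (⅑)*26482 = 26482/9 ≈ 2942.4)
h(R, v) = 32 (h(R, v) = -5 + (-65 + 102) = -5 + 37 = 32)
k(o, r) = o²
1/(k(59, 121) + C) + h(m(-6), -122) = 1/(59² + 26482/9) + 32 = 1/(3481 + 26482/9) + 32 = 1/(57811/9) + 32 = 9/57811 + 32 = 1849961/57811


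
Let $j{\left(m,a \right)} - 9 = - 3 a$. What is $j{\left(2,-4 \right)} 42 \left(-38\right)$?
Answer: $-33516$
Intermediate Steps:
$j{\left(m,a \right)} = 9 - 3 a$
$j{\left(2,-4 \right)} 42 \left(-38\right) = \left(9 - -12\right) 42 \left(-38\right) = \left(9 + 12\right) 42 \left(-38\right) = 21 \cdot 42 \left(-38\right) = 882 \left(-38\right) = -33516$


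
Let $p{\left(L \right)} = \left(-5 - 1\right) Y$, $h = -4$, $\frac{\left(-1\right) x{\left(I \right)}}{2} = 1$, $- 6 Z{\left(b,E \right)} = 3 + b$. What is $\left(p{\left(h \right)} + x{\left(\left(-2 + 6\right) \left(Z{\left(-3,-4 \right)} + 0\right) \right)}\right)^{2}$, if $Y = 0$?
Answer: $4$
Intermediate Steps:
$Z{\left(b,E \right)} = - \frac{1}{2} - \frac{b}{6}$ ($Z{\left(b,E \right)} = - \frac{3 + b}{6} = - \frac{1}{2} - \frac{b}{6}$)
$x{\left(I \right)} = -2$ ($x{\left(I \right)} = \left(-2\right) 1 = -2$)
$p{\left(L \right)} = 0$ ($p{\left(L \right)} = \left(-5 - 1\right) 0 = \left(-6\right) 0 = 0$)
$\left(p{\left(h \right)} + x{\left(\left(-2 + 6\right) \left(Z{\left(-3,-4 \right)} + 0\right) \right)}\right)^{2} = \left(0 - 2\right)^{2} = \left(-2\right)^{2} = 4$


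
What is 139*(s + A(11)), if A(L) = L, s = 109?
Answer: 16680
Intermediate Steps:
139*(s + A(11)) = 139*(109 + 11) = 139*120 = 16680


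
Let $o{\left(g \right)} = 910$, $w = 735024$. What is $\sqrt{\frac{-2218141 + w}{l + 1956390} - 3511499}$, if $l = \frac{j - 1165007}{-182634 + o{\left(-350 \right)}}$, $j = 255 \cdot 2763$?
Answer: $\frac{i \sqrt{110960708303316278407830645153}}{177761738401} \approx 1873.9 i$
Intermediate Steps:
$j = 704565$
$l = \frac{230221}{90862}$ ($l = \frac{704565 - 1165007}{-182634 + 910} = - \frac{460442}{-181724} = \left(-460442\right) \left(- \frac{1}{181724}\right) = \frac{230221}{90862} \approx 2.5337$)
$\sqrt{\frac{-2218141 + w}{l + 1956390} - 3511499} = \sqrt{\frac{-2218141 + 735024}{\frac{230221}{90862} + 1956390} - 3511499} = \sqrt{- \frac{1483117}{\frac{177761738401}{90862}} - 3511499} = \sqrt{\left(-1483117\right) \frac{90862}{177761738401} - 3511499} = \sqrt{- \frac{134758976854}{177761738401} - 3511499} = \sqrt{- \frac{624210301392349953}{177761738401}} = \frac{i \sqrt{110960708303316278407830645153}}{177761738401}$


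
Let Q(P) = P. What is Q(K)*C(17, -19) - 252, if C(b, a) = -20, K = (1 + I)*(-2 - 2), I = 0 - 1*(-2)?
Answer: -12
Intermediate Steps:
I = 2 (I = 0 + 2 = 2)
K = -12 (K = (1 + 2)*(-2 - 2) = 3*(-4) = -12)
Q(K)*C(17, -19) - 252 = -12*(-20) - 252 = 240 - 252 = -12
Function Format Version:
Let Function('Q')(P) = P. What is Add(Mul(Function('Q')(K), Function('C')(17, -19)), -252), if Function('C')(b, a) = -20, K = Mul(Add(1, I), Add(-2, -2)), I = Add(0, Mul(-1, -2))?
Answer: -12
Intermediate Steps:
I = 2 (I = Add(0, 2) = 2)
K = -12 (K = Mul(Add(1, 2), Add(-2, -2)) = Mul(3, -4) = -12)
Add(Mul(Function('Q')(K), Function('C')(17, -19)), -252) = Add(Mul(-12, -20), -252) = Add(240, -252) = -12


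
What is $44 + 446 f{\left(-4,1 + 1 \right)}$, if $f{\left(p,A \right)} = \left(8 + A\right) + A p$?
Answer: $936$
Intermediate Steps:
$f{\left(p,A \right)} = 8 + A + A p$
$44 + 446 f{\left(-4,1 + 1 \right)} = 44 + 446 \left(8 + \left(1 + 1\right) + \left(1 + 1\right) \left(-4\right)\right) = 44 + 446 \left(8 + 2 + 2 \left(-4\right)\right) = 44 + 446 \left(8 + 2 - 8\right) = 44 + 446 \cdot 2 = 44 + 892 = 936$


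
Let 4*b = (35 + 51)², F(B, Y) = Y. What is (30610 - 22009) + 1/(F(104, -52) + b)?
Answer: 15455998/1797 ≈ 8601.0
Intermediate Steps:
b = 1849 (b = (35 + 51)²/4 = (¼)*86² = (¼)*7396 = 1849)
(30610 - 22009) + 1/(F(104, -52) + b) = (30610 - 22009) + 1/(-52 + 1849) = 8601 + 1/1797 = 15455998/1797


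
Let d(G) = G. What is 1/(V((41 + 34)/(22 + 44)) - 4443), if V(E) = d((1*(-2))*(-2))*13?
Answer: -1/4391 ≈ -0.00022774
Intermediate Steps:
V(E) = 52 (V(E) = ((1*(-2))*(-2))*13 = -2*(-2)*13 = 4*13 = 52)
1/(V((41 + 34)/(22 + 44)) - 4443) = 1/(52 - 4443) = 1/(-4391) = -1/4391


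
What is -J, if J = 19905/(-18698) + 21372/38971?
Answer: 376104099/728679758 ≈ 0.51614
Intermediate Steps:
J = -376104099/728679758 (J = 19905*(-1/18698) + 21372*(1/38971) = -19905/18698 + 21372/38971 = -376104099/728679758 ≈ -0.51614)
-J = -1*(-376104099/728679758) = 376104099/728679758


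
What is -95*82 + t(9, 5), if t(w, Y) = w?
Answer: -7781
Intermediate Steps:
-95*82 + t(9, 5) = -95*82 + 9 = -7790 + 9 = -7781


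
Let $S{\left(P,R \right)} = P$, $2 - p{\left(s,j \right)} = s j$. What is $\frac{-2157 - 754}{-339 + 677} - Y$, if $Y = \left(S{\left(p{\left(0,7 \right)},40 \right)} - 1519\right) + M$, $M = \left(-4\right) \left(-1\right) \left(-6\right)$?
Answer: $\frac{517947}{338} \approx 1532.4$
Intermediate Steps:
$p{\left(s,j \right)} = 2 - j s$ ($p{\left(s,j \right)} = 2 - s j = 2 - j s$)
$M = -24$ ($M = 4 \left(-6\right) = -24$)
$Y = -1541$ ($Y = \left(\left(2 - 7 \cdot 0\right) - 1519\right) - 24 = \left(\left(2 + 0\right) - 1519\right) - 24 = \left(2 - 1519\right) - 24 = -1517 - 24 = -1541$)
$\frac{-2157 - 754}{-339 + 677} - Y = \frac{-2157 - 754}{-339 + 677} - -1541 = - \frac{2911}{338} + 1541 = \frac{517947}{338}$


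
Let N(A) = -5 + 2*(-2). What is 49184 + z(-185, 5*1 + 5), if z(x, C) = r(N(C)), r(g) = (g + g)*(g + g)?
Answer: 49508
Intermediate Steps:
N(A) = -9 (N(A) = -5 - 4 = -9)
r(g) = 4*g² (r(g) = (2*g)*(2*g) = 4*g²)
z(x, C) = 324 (z(x, C) = 4*(-9)² = 4*81 = 324)
49184 + z(-185, 5*1 + 5) = 49184 + 324 = 49508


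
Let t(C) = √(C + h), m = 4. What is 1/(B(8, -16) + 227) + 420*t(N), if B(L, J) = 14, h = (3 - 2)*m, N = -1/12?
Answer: 1/241 + 70*√141 ≈ 831.21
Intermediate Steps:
N = -1/12 (N = -1*1/12 = -1/12 ≈ -0.083333)
h = 4 (h = (3 - 2)*4 = 1*4 = 4)
t(C) = √(4 + C) (t(C) = √(C + 4) = √(4 + C))
1/(B(8, -16) + 227) + 420*t(N) = 1/(14 + 227) + 420*√(4 - 1/12) = 1/241 + 420*√(47/12) = 1/241 + 420*(√141/6) = 1/241 + 70*√141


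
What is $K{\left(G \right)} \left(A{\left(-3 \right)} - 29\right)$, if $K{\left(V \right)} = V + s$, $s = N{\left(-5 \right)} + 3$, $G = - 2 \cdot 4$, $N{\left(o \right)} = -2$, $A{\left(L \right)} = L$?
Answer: $224$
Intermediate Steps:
$G = -8$ ($G = \left(-1\right) 8 = -8$)
$s = 1$ ($s = -2 + 3 = 1$)
$K{\left(V \right)} = 1 + V$ ($K{\left(V \right)} = V + 1 = 1 + V$)
$K{\left(G \right)} \left(A{\left(-3 \right)} - 29\right) = \left(1 - 8\right) \left(-3 - 29\right) = \left(-7\right) \left(-32\right) = 224$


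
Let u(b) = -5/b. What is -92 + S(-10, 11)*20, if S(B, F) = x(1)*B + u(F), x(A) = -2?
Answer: 3288/11 ≈ 298.91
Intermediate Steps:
S(B, F) = -5/F - 2*B (S(B, F) = -2*B - 5/F = -5/F - 2*B)
-92 + S(-10, 11)*20 = -92 + (-5/11 - 2*(-10))*20 = -92 + (-5*1/11 + 20)*20 = -92 + (-5/11 + 20)*20 = -92 + (215/11)*20 = -92 + 4300/11 = 3288/11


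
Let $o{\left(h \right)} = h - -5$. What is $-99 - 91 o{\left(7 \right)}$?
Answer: $-1191$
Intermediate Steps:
$o{\left(h \right)} = 5 + h$ ($o{\left(h \right)} = h + 5 = 5 + h$)
$-99 - 91 o{\left(7 \right)} = -99 - 91 \left(5 + 7\right) = -99 - 1092 = -1191$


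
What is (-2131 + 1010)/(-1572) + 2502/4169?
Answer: 8606593/6553668 ≈ 1.3132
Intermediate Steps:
(-2131 + 1010)/(-1572) + 2502/4169 = -1121*(-1/1572) + 2502*(1/4169) = 1121/1572 + 2502/4169 = 8606593/6553668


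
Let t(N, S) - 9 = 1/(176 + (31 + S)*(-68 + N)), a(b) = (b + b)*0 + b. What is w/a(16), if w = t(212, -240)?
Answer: 269279/478720 ≈ 0.56250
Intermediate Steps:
a(b) = b (a(b) = (2*b)*0 + b = 0 + b = b)
t(N, S) = 9 + 1/(176 + (-68 + N)*(31 + S)) (t(N, S) = 9 + 1/(176 + (31 + S)*(-68 + N)) = 9 + 1/(176 + (-68 + N)*(31 + S)))
w = 269279/29920 (w = (-17387 - 612*(-240) + 279*212 + 9*212*(-240))/(-1932 - 68*(-240) + 31*212 + 212*(-240)) = (-17387 + 146880 + 59148 - 457920)/(-1932 + 16320 + 6572 - 50880) = -269279/(-29920) = -1/29920*(-269279) = 269279/29920 ≈ 9.0000)
w/a(16) = (269279/29920)/16 = (269279/29920)*(1/16) = 269279/478720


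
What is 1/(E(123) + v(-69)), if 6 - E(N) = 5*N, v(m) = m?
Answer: -1/678 ≈ -0.0014749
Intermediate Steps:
E(N) = 6 - 5*N
1/(E(123) + v(-69)) = 1/((6 - 5*123) - 69) = 1/((6 - 615) - 69) = 1/(-609 - 69) = 1/(-678) = -1/678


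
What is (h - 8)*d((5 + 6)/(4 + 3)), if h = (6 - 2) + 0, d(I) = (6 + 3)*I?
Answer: -396/7 ≈ -56.571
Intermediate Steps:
d(I) = 9*I
h = 4 (h = 4 + 0 = 4)
(h - 8)*d((5 + 6)/(4 + 3)) = (4 - 8)*(9*((5 + 6)/(4 + 3))) = -36*11/7 = -4*99/7 = -396/7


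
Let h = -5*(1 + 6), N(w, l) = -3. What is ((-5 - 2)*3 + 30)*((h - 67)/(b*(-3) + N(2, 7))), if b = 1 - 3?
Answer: -306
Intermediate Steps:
b = -2
h = -35 (h = -5*7 = -35)
((-5 - 2)*3 + 30)*((h - 67)/(b*(-3) + N(2, 7))) = ((-5 - 2)*3 + 30)*((-35 - 67)/(-2*(-3) - 3)) = (-7*3 + 30)*(-102/(6 - 3)) = (-21 + 30)*(-102/3) = 9*(-102*1/3) = 9*(-34) = -306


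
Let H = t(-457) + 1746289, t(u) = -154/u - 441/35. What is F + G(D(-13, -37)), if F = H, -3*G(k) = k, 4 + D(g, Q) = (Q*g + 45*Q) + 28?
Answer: 11973377632/6855 ≈ 1.7467e+6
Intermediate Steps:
D(g, Q) = 24 + 45*Q + Q*g (D(g, Q) = -4 + ((Q*g + 45*Q) + 28) = -4 + ((45*Q + Q*g) + 28) = -4 + (28 + 45*Q + Q*g) = 24 + 45*Q + Q*g)
G(k) = -k/3
t(u) = -63/5 - 154/u (t(u) = -154/u - 441*1/35 = -154/u - 63/5 = -63/5 - 154/u)
H = 3990242344/2285 (H = (-63/5 - 154/(-457)) + 1746289 = (-63/5 - 154*(-1/457)) + 1746289 = (-63/5 + 154/457) + 1746289 = -28021/2285 + 1746289 = 3990242344/2285 ≈ 1.7463e+6)
F = 3990242344/2285 ≈ 1.7463e+6
F + G(D(-13, -37)) = 3990242344/2285 - (24 + 45*(-37) - 37*(-13))/3 = 3990242344/2285 - (24 - 1665 + 481)/3 = 3990242344/2285 - 1/3*(-1160) = 3990242344/2285 + 1160/3 = 11973377632/6855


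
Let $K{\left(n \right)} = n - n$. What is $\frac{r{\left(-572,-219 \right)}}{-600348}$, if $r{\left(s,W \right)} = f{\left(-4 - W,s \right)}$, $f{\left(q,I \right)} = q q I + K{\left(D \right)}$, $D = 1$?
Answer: $\frac{6610175}{150087} \approx 44.042$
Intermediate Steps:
$K{\left(n \right)} = 0$
$f{\left(q,I \right)} = I q^{2}$ ($f{\left(q,I \right)} = q q I + 0 = q^{2} I + 0 = I q^{2} + 0 = I q^{2}$)
$r{\left(s,W \right)} = s \left(-4 - W\right)^{2}$
$\frac{r{\left(-572,-219 \right)}}{-600348} = \frac{\left(-572\right) \left(4 - 219\right)^{2}}{-600348} = - 572 \left(-215\right)^{2} \left(- \frac{1}{600348}\right) = \left(-572\right) 46225 \left(- \frac{1}{600348}\right) = \left(-26440700\right) \left(- \frac{1}{600348}\right) = \frac{6610175}{150087}$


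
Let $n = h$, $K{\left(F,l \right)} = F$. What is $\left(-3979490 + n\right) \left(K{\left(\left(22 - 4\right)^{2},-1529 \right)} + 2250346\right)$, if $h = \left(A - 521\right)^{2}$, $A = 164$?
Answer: $-8669673117470$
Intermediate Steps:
$h = 127449$ ($h = \left(164 - 521\right)^{2} = \left(-357\right)^{2} = 127449$)
$n = 127449$
$\left(-3979490 + n\right) \left(K{\left(\left(22 - 4\right)^{2},-1529 \right)} + 2250346\right) = \left(-3979490 + 127449\right) \left(\left(22 - 4\right)^{2} + 2250346\right) = - 3852041 \left(18^{2} + 2250346\right) = - 3852041 \left(324 + 2250346\right) = \left(-3852041\right) 2250670 = -8669673117470$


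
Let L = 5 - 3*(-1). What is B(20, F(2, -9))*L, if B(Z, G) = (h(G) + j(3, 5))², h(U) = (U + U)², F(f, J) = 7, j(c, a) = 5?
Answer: 323208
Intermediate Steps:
h(U) = 4*U² (h(U) = (2*U)² = 4*U²)
B(Z, G) = (5 + 4*G²)² (B(Z, G) = (4*G² + 5)² = (5 + 4*G²)²)
L = 8 (L = 5 + 3 = 8)
B(20, F(2, -9))*L = (5 + 4*7²)²*8 = (5 + 4*49)²*8 = (5 + 196)²*8 = 201²*8 = 40401*8 = 323208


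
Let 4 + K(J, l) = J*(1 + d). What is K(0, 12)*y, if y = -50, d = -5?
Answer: 200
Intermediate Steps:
K(J, l) = -4 - 4*J (K(J, l) = -4 + J*(1 - 5) = -4 + J*(-4) = -4 - 4*J)
K(0, 12)*y = (-4 - 4*0)*(-50) = (-4 + 0)*(-50) = -4*(-50) = 200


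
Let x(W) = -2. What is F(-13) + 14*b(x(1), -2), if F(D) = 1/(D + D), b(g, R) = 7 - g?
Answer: 3275/26 ≈ 125.96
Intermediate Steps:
F(D) = 1/(2*D)
F(-13) + 14*b(x(1), -2) = (½)/(-13) + 14*(7 - 1*(-2)) = (½)*(-1/13) + 14*(7 + 2) = -1/26 + 14*9 = -1/26 + 126 = 3275/26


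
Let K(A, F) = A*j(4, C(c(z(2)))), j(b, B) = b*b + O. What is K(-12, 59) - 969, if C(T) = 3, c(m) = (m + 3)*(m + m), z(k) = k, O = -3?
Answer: -1125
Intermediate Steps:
c(m) = 2*m*(3 + m) (c(m) = (3 + m)*(2*m) = 2*m*(3 + m))
j(b, B) = -3 + b² (j(b, B) = b*b - 3 = b² - 3 = -3 + b²)
K(A, F) = 13*A (K(A, F) = A*(-3 + 4²) = A*(-3 + 16) = A*13 = 13*A)
K(-12, 59) - 969 = 13*(-12) - 969 = -156 - 969 = -1125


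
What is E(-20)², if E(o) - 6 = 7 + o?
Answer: 49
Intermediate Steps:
E(o) = 13 + o (E(o) = 6 + (7 + o) = 13 + o)
E(-20)² = (13 - 20)² = (-7)² = 49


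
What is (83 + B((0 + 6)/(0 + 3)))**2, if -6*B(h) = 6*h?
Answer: 6561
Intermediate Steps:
B(h) = -h
(83 + B((0 + 6)/(0 + 3)))**2 = (83 - (0 + 6)/(0 + 3))**2 = (83 - 6/3)**2 = (83 - 1*2)**2 = (83 - 2)**2 = 81**2 = 6561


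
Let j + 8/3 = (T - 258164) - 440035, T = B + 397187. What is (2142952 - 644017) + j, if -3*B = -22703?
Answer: 1205488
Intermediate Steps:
B = 22703/3 (B = -1/3*(-22703) = 22703/3 ≈ 7567.7)
T = 1214264/3 (T = 22703/3 + 397187 = 1214264/3 ≈ 4.0475e+5)
j = -293447 (j = -8/3 + ((1214264/3 - 258164) - 440035) = -8/3 + (439772/3 - 440035) = -8/3 - 880333/3 = -293447)
(2142952 - 644017) + j = (2142952 - 644017) - 293447 = 1498935 - 293447 = 1205488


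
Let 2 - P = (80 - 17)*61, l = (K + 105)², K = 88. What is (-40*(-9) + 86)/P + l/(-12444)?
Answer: -148623433/47797404 ≈ -3.1094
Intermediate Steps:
l = 37249 (l = (88 + 105)² = 193² = 37249)
P = -3841 (P = 2 - (80 - 17)*61 = 2 - 63*61 = 2 - 1*3843 = 2 - 3843 = -3841)
(-40*(-9) + 86)/P + l/(-12444) = (-40*(-9) + 86)/(-3841) + 37249/(-12444) = (360 + 86)*(-1/3841) + 37249*(-1/12444) = 446*(-1/3841) - 37249/12444 = -446/3841 - 37249/12444 = -148623433/47797404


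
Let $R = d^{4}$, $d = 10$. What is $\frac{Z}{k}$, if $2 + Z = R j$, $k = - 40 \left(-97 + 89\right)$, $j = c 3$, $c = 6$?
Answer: $\frac{89999}{160} \approx 562.49$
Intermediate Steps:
$R = 10000$ ($R = 10^{4} = 10000$)
$j = 18$ ($j = 6 \cdot 3 = 18$)
$k = 320$ ($k = \left(-40\right) \left(-8\right) = 320$)
$Z = 179998$ ($Z = -2 + 10000 \cdot 18 = -2 + 180000 = 179998$)
$\frac{Z}{k} = \frac{179998}{320} = 179998 \cdot \frac{1}{320} = \frac{89999}{160}$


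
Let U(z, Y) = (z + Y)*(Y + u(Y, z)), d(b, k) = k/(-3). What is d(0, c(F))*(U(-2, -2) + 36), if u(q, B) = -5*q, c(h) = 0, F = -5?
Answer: 0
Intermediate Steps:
d(b, k) = -k/3 (d(b, k) = k*(-⅓) = -k/3)
U(z, Y) = -4*Y*(Y + z) (U(z, Y) = (z + Y)*(Y - 5*Y) = (Y + z)*(-4*Y) = -4*Y*(Y + z))
d(0, c(F))*(U(-2, -2) + 36) = (-⅓*0)*(4*(-2)*(-1*(-2) - 1*(-2)) + 36) = 0*(4*(-2)*(2 + 2) + 36) = 0*(4*(-2)*4 + 36) = 0*(-32 + 36) = 0*4 = 0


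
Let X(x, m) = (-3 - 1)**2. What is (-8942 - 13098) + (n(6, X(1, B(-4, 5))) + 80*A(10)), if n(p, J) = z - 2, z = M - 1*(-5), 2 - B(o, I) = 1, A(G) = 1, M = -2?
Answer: -21959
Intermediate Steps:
B(o, I) = 1 (B(o, I) = 2 - 1*1 = 2 - 1 = 1)
z = 3 (z = -2 - 1*(-5) = -2 + 5 = 3)
X(x, m) = 16 (X(x, m) = (-4)**2 = 16)
n(p, J) = 1 (n(p, J) = 3 - 2 = 1)
(-8942 - 13098) + (n(6, X(1, B(-4, 5))) + 80*A(10)) = (-8942 - 13098) + (1 + 80*1) = -22040 + (1 + 80) = -22040 + 81 = -21959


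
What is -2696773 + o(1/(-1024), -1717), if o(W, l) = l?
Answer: -2698490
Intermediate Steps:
-2696773 + o(1/(-1024), -1717) = -2696773 - 1717 = -2698490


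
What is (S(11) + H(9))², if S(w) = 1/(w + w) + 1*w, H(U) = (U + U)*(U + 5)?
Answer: 33489369/484 ≈ 69193.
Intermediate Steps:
H(U) = 2*U*(5 + U) (H(U) = (2*U)*(5 + U) = 2*U*(5 + U))
S(w) = w + 1/(2*w) (S(w) = 1/(2*w) + w = w + 1/(2*w))
(S(11) + H(9))² = ((11 + (½)/11) + 2*9*(5 + 9))² = ((11 + (½)*(1/11)) + 2*9*14)² = ((11 + 1/22) + 252)² = (243/22 + 252)² = (5787/22)² = 33489369/484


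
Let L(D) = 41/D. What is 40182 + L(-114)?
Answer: 4580707/114 ≈ 40182.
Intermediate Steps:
40182 + L(-114) = 40182 + 41/(-114) = 40182 + 41*(-1/114) = 40182 - 41/114 = 4580707/114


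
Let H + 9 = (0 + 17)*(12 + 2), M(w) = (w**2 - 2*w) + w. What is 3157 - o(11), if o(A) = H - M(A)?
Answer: 3038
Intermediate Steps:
M(w) = w**2 - w
H = 229 (H = -9 + (0 + 17)*(12 + 2) = -9 + 17*14 = -9 + 238 = 229)
o(A) = 229 - A*(-1 + A)
3157 - o(11) = 3157 - (229 - 1*11*(-1 + 11)) = 3157 - (229 - 1*11*10) = 3157 - (229 - 110) = 3157 - 1*119 = 3157 - 119 = 3038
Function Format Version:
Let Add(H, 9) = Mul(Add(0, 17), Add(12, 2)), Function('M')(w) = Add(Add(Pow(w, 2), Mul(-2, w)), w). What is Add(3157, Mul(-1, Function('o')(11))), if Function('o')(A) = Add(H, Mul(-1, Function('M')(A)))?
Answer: 3038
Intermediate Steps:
Function('M')(w) = Add(Pow(w, 2), Mul(-1, w))
H = 229 (H = Add(-9, Mul(Add(0, 17), Add(12, 2))) = Add(-9, Mul(17, 14)) = Add(-9, 238) = 229)
Function('o')(A) = Add(229, Mul(-1, A, Add(-1, A))) (Function('o')(A) = Add(229, Mul(-1, Mul(A, Add(-1, A)))) = Add(229, Mul(-1, A, Add(-1, A))))
Add(3157, Mul(-1, Function('o')(11))) = Add(3157, Mul(-1, Add(229, Mul(-1, 11, Add(-1, 11))))) = Add(3157, Mul(-1, Add(229, Mul(-1, 11, 10)))) = Add(3157, Mul(-1, Add(229, -110))) = Add(3157, Mul(-1, 119)) = Add(3157, -119) = 3038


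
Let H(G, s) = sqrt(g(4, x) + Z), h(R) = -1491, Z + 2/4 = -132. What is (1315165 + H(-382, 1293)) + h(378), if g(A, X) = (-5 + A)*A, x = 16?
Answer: 1313674 + I*sqrt(546)/2 ≈ 1.3137e+6 + 11.683*I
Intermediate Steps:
Z = -265/2 (Z = -1/2 - 132 = -265/2 ≈ -132.50)
g(A, X) = A*(-5 + A)
H(G, s) = I*sqrt(546)/2 (H(G, s) = sqrt(4*(-5 + 4) - 265/2) = sqrt(4*(-1) - 265/2) = sqrt(-4 - 265/2) = sqrt(-273/2) = I*sqrt(546)/2)
(1315165 + H(-382, 1293)) + h(378) = (1315165 + I*sqrt(546)/2) - 1491 = 1313674 + I*sqrt(546)/2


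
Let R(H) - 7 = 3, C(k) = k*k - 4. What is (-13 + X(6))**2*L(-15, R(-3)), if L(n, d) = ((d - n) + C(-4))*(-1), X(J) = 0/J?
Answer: -6253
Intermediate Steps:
C(k) = -4 + k**2 (C(k) = k**2 - 4 = -4 + k**2)
R(H) = 10 (R(H) = 7 + 3 = 10)
X(J) = 0
L(n, d) = -12 + n - d (L(n, d) = ((d - n) + (-4 + (-4)**2))*(-1) = ((d - n) + (-4 + 16))*(-1) = ((d - n) + 12)*(-1) = (12 + d - n)*(-1) = -12 + n - d)
(-13 + X(6))**2*L(-15, R(-3)) = (-13 + 0)**2*(-12 - 15 - 1*10) = (-13)**2*(-12 - 15 - 10) = 169*(-37) = -6253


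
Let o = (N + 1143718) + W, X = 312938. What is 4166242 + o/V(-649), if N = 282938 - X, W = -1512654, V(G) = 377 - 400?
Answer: 96222502/23 ≈ 4.1836e+6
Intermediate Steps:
V(G) = -23
N = -30000 (N = 282938 - 1*312938 = 282938 - 312938 = -30000)
o = -398936 (o = (-30000 + 1143718) - 1512654 = 1113718 - 1512654 = -398936)
4166242 + o/V(-649) = 4166242 - 398936/(-23) = 4166242 - 398936*(-1/23) = 4166242 + 398936/23 = 96222502/23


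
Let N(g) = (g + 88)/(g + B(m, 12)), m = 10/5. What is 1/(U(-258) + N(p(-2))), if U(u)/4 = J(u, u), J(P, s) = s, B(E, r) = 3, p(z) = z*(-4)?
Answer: -11/11256 ≈ -0.00097726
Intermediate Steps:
p(z) = -4*z
m = 2 (m = 10*(⅕) = 2)
N(g) = (88 + g)/(3 + g) (N(g) = (g + 88)/(g + 3) = (88 + g)/(3 + g))
U(u) = 4*u
1/(U(-258) + N(p(-2))) = 1/(4*(-258) + (88 - 4*(-2))/(3 - 4*(-2))) = 1/(-1032 + (88 + 8)/(3 + 8)) = 1/(-1032 + 96/11) = 1/(-11256/11) = -11/11256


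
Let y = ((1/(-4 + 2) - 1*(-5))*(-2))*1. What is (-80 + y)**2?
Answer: 7921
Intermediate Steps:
y = -9 (y = ((1/(-2) + 5)*(-2))*1 = ((-1/2 + 5)*(-2))*1 = ((9/2)*(-2))*1 = -9*1 = -9)
(-80 + y)**2 = (-80 - 9)**2 = (-89)**2 = 7921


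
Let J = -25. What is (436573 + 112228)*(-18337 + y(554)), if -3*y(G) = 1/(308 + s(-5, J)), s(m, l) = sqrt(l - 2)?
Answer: 548801*(-165033*sqrt(3) + 16943389*I)/(3*(-308*I + 3*sqrt(3))) ≈ -1.0063e+10 + 10.063*I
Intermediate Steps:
s(m, l) = sqrt(-2 + l)
y(G) = -1/(3*(308 + 3*I*sqrt(3))) (y(G) = -1/(3*(308 + sqrt(-2 - 25))) = -1/(3*(308 + sqrt(-27))) = -1/(3*(308 + 3*I*sqrt(3))))
(436573 + 112228)*(-18337 + y(554)) = (436573 + 112228)*(-18337 + I/(3*(-308*I + 3*sqrt(3)))) = 548801*(-18337 + I/(3*(-308*I + 3*sqrt(3)))) = -10063363937 + 548801*I/(3*(-308*I + 3*sqrt(3)))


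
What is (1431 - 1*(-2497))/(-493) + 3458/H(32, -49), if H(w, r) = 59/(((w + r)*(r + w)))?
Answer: 492453714/29087 ≈ 16930.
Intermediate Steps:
H(w, r) = 59/(r + w)**2 (H(w, r) = 59/(((r + w)*(r + w))) = 59/((r + w)**2) = 59/(r + w)**2)
(1431 - 1*(-2497))/(-493) + 3458/H(32, -49) = (1431 - 1*(-2497))/(-493) + 3458/((59/(-49 + 32)**2)) = (1431 + 2497)*(-1/493) + 3458/((59/(-17)**2)) = 3928*(-1/493) + 3458/((59*(1/289))) = -3928/493 + 3458/(59/289) = -3928/493 + 3458*(289/59) = -3928/493 + 999362/59 = 492453714/29087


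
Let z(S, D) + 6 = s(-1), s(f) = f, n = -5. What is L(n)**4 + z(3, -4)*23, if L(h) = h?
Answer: 464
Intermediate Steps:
z(S, D) = -7 (z(S, D) = -6 - 1 = -7)
L(n)**4 + z(3, -4)*23 = (-5)**4 - 7*23 = 625 - 161 = 464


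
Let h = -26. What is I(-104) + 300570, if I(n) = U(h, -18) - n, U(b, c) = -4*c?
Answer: 300746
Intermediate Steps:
I(n) = 72 - n (I(n) = -4*(-18) - n = 72 - n)
I(-104) + 300570 = (72 - 1*(-104)) + 300570 = (72 + 104) + 300570 = 176 + 300570 = 300746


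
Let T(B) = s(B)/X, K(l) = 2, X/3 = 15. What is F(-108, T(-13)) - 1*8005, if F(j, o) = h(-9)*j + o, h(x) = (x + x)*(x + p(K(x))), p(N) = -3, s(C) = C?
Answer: -1409998/45 ≈ -31333.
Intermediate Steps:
X = 45 (X = 3*15 = 45)
h(x) = 2*x*(-3 + x) (h(x) = (x + x)*(x - 3) = (2*x)*(-3 + x) = 2*x*(-3 + x))
T(B) = B/45
F(j, o) = o + 216*j (F(j, o) = (2*(-9)*(-3 - 9))*j + o = (2*(-9)*(-12))*j + o = 216*j + o = o + 216*j)
F(-108, T(-13)) - 1*8005 = ((1/45)*(-13) + 216*(-108)) - 1*8005 = (-13/45 - 23328) - 8005 = -1049773/45 - 8005 = -1409998/45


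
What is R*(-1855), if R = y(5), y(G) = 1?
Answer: -1855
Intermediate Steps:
R = 1
R*(-1855) = 1*(-1855) = -1855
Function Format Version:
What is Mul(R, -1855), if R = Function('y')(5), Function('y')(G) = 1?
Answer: -1855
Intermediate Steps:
R = 1
Mul(R, -1855) = Mul(1, -1855) = -1855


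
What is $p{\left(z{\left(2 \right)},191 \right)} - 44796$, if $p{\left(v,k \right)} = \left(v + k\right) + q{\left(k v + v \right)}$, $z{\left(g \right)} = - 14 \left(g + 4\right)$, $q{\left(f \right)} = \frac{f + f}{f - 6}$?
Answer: $- \frac{120163345}{2689} \approx -44687.0$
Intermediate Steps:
$q{\left(f \right)} = \frac{2 f}{-6 + f}$
$z{\left(g \right)} = -56 - 14 g$ ($z{\left(g \right)} = - 14 \left(4 + g\right) = -56 - 14 g$)
$p{\left(v,k \right)} = k + v + \frac{2 \left(v + k v\right)}{-6 + v + k v}$ ($p{\left(v,k \right)} = \left(v + k\right) + \frac{2 \left(k v + v\right)}{-6 + \left(k v + v\right)} = \left(k + v\right) + \frac{2 \left(v + k v\right)}{-6 + \left(v + k v\right)} = \left(k + v\right) + \frac{2 \left(v + k v\right)}{-6 + v + k v} = k + v + \frac{2 \left(v + k v\right)}{-6 + v + k v}$)
$p{\left(z{\left(2 \right)},191 \right)} - 44796 = \frac{\left(-6 + \left(-56 - 28\right) \left(1 + 191\right)\right) \left(191 - 84\right) + 2 \left(-56 - 28\right) \left(1 + 191\right)}{-6 + \left(-56 - 28\right) \left(1 + 191\right)} - 44796 = \frac{\left(-6 + \left(-56 - 28\right) 192\right) \left(191 - 84\right) + 2 \left(-56 - 28\right) 192}{-6 + \left(-56 - 28\right) 192} - 44796 = \frac{\left(-6 - 16128\right) \left(191 - 84\right) + 2 \left(-84\right) 192}{-6 - 16128} - 44796 = \frac{\left(-6 - 16128\right) 107 - 32256}{-6 - 16128} - 44796 = \frac{\left(-16134\right) 107 - 32256}{-16134} - 44796 = - \frac{-1726338 - 32256}{16134} - 44796 = \left(- \frac{1}{16134}\right) \left(-1758594\right) - 44796 = \frac{293099}{2689} - 44796 = - \frac{120163345}{2689}$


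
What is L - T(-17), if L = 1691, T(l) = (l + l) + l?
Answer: 1742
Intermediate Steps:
T(l) = 3*l (T(l) = 2*l + l = 3*l)
L - T(-17) = 1691 - 3*(-17) = 1691 - 1*(-51) = 1691 + 51 = 1742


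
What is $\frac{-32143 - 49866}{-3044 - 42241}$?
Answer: $\frac{82009}{45285} \approx 1.811$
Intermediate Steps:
$\frac{-32143 - 49866}{-3044 - 42241} = - \frac{82009}{-45285} = \left(-82009\right) \left(- \frac{1}{45285}\right) = \frac{82009}{45285}$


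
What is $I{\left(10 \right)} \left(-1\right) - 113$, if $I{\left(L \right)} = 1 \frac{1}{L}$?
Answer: $- \frac{1131}{10} \approx -113.1$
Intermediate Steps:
$I{\left(L \right)} = \frac{1}{L}$
$I{\left(10 \right)} \left(-1\right) - 113 = \frac{1}{10} \left(-1\right) - 113 = - \frac{1}{10} - 113 = - \frac{1131}{10}$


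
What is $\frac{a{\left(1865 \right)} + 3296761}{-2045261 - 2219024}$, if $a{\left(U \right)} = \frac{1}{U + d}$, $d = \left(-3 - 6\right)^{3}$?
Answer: $- \frac{3745120497}{4844227760} \approx -0.77311$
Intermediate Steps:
$d = -729$ ($d = \left(-3 - 6\right)^{3} = \left(-9\right)^{3} = -729$)
$a{\left(U \right)} = \frac{1}{-729 + U}$ ($a{\left(U \right)} = \frac{1}{U - 729} = \frac{1}{-729 + U}$)
$\frac{a{\left(1865 \right)} + 3296761}{-2045261 - 2219024} = \frac{\frac{1}{-729 + 1865} + 3296761}{-2045261 - 2219024} = \frac{\frac{1}{1136} + 3296761}{-4264285} = \left(\frac{1}{1136} + 3296761\right) \left(- \frac{1}{4264285}\right) = \frac{3745120497}{1136} \left(- \frac{1}{4264285}\right) = - \frac{3745120497}{4844227760}$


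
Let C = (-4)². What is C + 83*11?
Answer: 929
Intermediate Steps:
C = 16
C + 83*11 = 16 + 83*11 = 16 + 913 = 929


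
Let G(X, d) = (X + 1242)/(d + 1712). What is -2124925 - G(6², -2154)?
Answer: -469607786/221 ≈ -2.1249e+6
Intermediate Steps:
G(X, d) = (1242 + X)/(1712 + d)
-2124925 - G(6², -2154) = -2124925 - (1242 + 6²)/(1712 - 2154) = -2124925 - (1242 + 36)/(-442) = -2124925 - (-1)*1278/442 = -2124925 - 1*(-639/221) = -2124925 + 639/221 = -469607786/221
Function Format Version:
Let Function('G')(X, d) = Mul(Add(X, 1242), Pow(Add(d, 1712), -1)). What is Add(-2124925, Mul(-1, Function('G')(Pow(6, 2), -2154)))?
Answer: Rational(-469607786, 221) ≈ -2.1249e+6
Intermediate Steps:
Function('G')(X, d) = Mul(Pow(Add(1712, d), -1), Add(1242, X)) (Function('G')(X, d) = Mul(Add(1242, X), Pow(Add(1712, d), -1)) = Mul(Pow(Add(1712, d), -1), Add(1242, X)))
Add(-2124925, Mul(-1, Function('G')(Pow(6, 2), -2154))) = Add(-2124925, Mul(-1, Mul(Pow(Add(1712, -2154), -1), Add(1242, Pow(6, 2))))) = Add(-2124925, Mul(-1, Mul(Pow(-442, -1), Add(1242, 36)))) = Add(-2124925, Mul(-1, Mul(Rational(-1, 442), 1278))) = Add(-2124925, Mul(-1, Rational(-639, 221))) = Add(-2124925, Rational(639, 221)) = Rational(-469607786, 221)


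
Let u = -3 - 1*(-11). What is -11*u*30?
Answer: -2640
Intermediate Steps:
u = 8 (u = -3 + 11 = 8)
-11*u*30 = -11*8*30 = -88*30 = -2640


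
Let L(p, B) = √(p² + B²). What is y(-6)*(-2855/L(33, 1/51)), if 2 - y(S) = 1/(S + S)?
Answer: -242675*√2832490/2265992 ≈ -180.24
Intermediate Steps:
L(p, B) = √(B² + p²)
y(S) = 2 - 1/(2*S) (y(S) = 2 - 1/(S + S) = 2 - 1/(2*S))
y(-6)*(-2855/L(33, 1/51)) = (2 - ½/(-6))*(-2855/√((1/51)² + 33²)) = (2 - ½*(-⅙))*(-2855/√((1/51)² + 1089)) = (2 + 1/12)*(-2855/√(1/2601 + 1089)) = 25*(-2855*51*√2832490/2832490)/12 = 25*(-29121*√2832490/566498)/12 = -242675*√2832490/2265992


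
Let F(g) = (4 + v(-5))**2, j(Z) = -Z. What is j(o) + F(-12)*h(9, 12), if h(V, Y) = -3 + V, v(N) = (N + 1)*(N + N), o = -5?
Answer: 11621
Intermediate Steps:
v(N) = 2*N*(1 + N) (v(N) = (1 + N)*(2*N) = 2*N*(1 + N))
F(g) = 1936 (F(g) = (4 + 2*(-5)*(1 - 5))**2 = (4 + 2*(-5)*(-4))**2 = (4 + 40)**2 = 44**2 = 1936)
j(o) + F(-12)*h(9, 12) = -1*(-5) + 1936*(-3 + 9) = 5 + 1936*6 = 5 + 11616 = 11621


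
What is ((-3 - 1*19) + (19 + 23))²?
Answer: 400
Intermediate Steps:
((-3 - 1*19) + (19 + 23))² = ((-3 - 19) + 42)² = (-22 + 42)² = 20² = 400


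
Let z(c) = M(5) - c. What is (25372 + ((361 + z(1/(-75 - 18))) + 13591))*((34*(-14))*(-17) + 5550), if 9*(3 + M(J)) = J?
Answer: 149662521314/279 ≈ 5.3642e+8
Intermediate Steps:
M(J) = -3 + J/9
z(c) = -22/9 - c (z(c) = (-3 + (⅑)*5) - c = (-3 + 5/9) - c = -22/9 - c)
(25372 + ((361 + z(1/(-75 - 18))) + 13591))*((34*(-14))*(-17) + 5550) = (25372 + ((361 + (-22/9 - 1/(-75 - 18))) + 13591))*((34*(-14))*(-17) + 5550) = (25372 + ((361 + (-22/9 - 1/(-93))) + 13591))*(-476*(-17) + 5550) = (25372 + ((361 + (-22/9 - 1*(-1/93))) + 13591))*(8092 + 5550) = (25372 + ((361 + (-22/9 + 1/93)) + 13591))*13642 = (25372 + ((361 - 679/279) + 13591))*13642 = (25372 + (100040/279 + 13591))*13642 = (25372 + 3891929/279)*13642 = (10970717/279)*13642 = 149662521314/279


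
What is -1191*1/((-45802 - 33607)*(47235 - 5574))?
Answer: 397/1102752783 ≈ 3.6001e-7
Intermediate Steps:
-1191*1/((-45802 - 33607)*(47235 - 5574)) = -1191/((-79409*41661)) = -1191/(-3308258349) = -1191*(-1/3308258349) = 397/1102752783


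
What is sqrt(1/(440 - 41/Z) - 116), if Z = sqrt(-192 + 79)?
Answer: sqrt((-5767407 - 4756*I*sqrt(113))/(49720 + 41*I*sqrt(113))) ≈ 0.e-6 - 10.77*I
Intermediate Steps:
Z = I*sqrt(113) (Z = sqrt(-113) = I*sqrt(113) ≈ 10.63*I)
sqrt(1/(440 - 41/Z) - 116) = sqrt(1/(440 - 41*(-I*sqrt(113)/113)) - 116) = sqrt(1/(440 - (-41)*I*sqrt(113)/113) - 116) = sqrt(1/(440 + 41*I*sqrt(113)/113) - 116) = sqrt(-116 + 1/(440 + 41*I*sqrt(113)/113))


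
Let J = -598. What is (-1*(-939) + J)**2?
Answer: 116281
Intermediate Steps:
(-1*(-939) + J)**2 = (-1*(-939) - 598)**2 = (939 - 598)**2 = 341**2 = 116281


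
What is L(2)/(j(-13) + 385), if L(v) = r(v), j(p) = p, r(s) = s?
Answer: 1/186 ≈ 0.0053763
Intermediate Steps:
L(v) = v
L(2)/(j(-13) + 385) = 2/(-13 + 385) = 2/372 = 2*(1/372) = 1/186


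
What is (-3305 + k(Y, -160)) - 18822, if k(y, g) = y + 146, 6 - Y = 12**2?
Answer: -22119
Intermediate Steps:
Y = -138 (Y = 6 - 1*12**2 = 6 - 1*144 = 6 - 144 = -138)
k(y, g) = 146 + y
(-3305 + k(Y, -160)) - 18822 = (-3305 + (146 - 138)) - 18822 = (-3305 + 8) - 18822 = -3297 - 18822 = -22119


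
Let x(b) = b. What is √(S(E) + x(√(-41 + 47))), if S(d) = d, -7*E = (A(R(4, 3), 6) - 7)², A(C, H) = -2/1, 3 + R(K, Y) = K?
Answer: √(-567 + 49*√6)/7 ≈ 3.0203*I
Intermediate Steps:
R(K, Y) = -3 + K
A(C, H) = -2 (A(C, H) = -2*1 = -2)
E = -81/7 (E = -(-2 - 7)²/7 = -⅐*(-9)² = -⅐*81 = -81/7 ≈ -11.571)
√(S(E) + x(√(-41 + 47))) = √(-81/7 + √(-41 + 47)) = √(-81/7 + √6)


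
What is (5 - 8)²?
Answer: 9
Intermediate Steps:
(5 - 8)² = (-3)² = 9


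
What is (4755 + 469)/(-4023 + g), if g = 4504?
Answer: 5224/481 ≈ 10.861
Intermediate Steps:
(4755 + 469)/(-4023 + g) = (4755 + 469)/(-4023 + 4504) = 5224/481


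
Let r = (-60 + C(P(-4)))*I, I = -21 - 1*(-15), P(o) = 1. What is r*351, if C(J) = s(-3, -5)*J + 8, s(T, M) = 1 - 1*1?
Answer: 109512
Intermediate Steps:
s(T, M) = 0 (s(T, M) = 1 - 1 = 0)
I = -6 (I = -21 + 15 = -6)
C(J) = 8 (C(J) = 0*J + 8 = 0 + 8 = 8)
r = 312 (r = (-60 + 8)*(-6) = -52*(-6) = 312)
r*351 = 312*351 = 109512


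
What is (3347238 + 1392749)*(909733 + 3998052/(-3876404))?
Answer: 596982511396673320/138443 ≈ 4.3121e+12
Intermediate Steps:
(3347238 + 1392749)*(909733 + 3998052/(-3876404)) = 4739987*(909733 + 3998052*(-1/3876404)) = 4739987*(909733 - 999513/969101) = 4739987*(881622160520/969101) = 596982511396673320/138443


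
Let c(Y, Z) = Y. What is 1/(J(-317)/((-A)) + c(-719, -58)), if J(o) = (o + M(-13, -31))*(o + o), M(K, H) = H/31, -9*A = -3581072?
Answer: -895268/644151319 ≈ -0.0013898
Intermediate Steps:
A = 3581072/9 (A = -⅑*(-3581072) = 3581072/9 ≈ 3.9790e+5)
M(K, H) = H/31 (M(K, H) = H*(1/31) = H/31)
J(o) = 2*o*(-1 + o) (J(o) = (o + (1/31)*(-31))*(o + o) = (o - 1)*(2*o) = (-1 + o)*(2*o) = 2*o*(-1 + o))
1/(J(-317)/((-A)) + c(-719, -58)) = 1/((2*(-317)*(-1 - 317))/((-1*3581072/9)) - 719) = 1/((2*(-317)*(-318))/(-3581072/9) - 719) = 1/(201612*(-9/3581072) - 719) = 1/(-453627/895268 - 719) = 1/(-644151319/895268) = -895268/644151319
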